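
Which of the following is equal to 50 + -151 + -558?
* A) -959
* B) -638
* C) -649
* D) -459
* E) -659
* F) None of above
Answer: E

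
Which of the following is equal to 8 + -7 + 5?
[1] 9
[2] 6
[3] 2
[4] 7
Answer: 2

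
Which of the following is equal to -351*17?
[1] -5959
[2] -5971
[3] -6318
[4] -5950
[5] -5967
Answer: 5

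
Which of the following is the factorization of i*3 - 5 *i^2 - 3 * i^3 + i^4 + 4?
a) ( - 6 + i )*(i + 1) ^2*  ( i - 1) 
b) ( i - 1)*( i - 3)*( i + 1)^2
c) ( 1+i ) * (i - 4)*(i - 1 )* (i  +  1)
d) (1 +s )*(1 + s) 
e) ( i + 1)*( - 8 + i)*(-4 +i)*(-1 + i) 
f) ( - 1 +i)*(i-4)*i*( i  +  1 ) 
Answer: c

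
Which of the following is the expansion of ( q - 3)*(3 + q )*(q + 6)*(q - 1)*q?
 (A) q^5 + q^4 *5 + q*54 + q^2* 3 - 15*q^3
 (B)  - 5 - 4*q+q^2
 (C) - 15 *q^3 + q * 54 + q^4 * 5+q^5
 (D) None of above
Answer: D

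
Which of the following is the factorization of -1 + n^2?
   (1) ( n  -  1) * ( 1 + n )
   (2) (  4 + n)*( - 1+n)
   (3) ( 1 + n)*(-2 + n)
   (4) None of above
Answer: 1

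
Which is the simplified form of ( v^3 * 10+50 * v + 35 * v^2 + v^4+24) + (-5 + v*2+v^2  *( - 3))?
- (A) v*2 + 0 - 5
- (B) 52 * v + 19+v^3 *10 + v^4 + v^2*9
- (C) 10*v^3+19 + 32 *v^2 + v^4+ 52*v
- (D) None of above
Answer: C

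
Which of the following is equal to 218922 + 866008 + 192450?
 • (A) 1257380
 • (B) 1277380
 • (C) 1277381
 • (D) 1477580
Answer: B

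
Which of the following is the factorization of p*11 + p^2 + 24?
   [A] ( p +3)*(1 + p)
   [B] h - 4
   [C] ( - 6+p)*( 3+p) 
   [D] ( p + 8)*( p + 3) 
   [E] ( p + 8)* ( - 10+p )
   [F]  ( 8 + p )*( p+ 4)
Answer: D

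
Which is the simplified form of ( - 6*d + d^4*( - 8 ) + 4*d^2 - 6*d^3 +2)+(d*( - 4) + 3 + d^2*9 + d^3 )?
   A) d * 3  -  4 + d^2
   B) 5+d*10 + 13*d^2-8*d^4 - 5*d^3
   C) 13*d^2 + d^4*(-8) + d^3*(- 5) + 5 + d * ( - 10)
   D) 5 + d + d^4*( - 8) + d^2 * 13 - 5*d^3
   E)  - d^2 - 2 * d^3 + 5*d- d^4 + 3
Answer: C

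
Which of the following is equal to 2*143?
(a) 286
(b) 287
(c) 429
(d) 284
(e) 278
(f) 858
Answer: a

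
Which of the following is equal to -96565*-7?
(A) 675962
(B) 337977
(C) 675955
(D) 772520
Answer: C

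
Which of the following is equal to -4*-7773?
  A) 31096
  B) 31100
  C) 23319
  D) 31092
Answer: D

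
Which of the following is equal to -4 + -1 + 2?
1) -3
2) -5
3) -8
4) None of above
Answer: 1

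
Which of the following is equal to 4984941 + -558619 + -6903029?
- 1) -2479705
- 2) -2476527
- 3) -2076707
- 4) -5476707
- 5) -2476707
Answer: 5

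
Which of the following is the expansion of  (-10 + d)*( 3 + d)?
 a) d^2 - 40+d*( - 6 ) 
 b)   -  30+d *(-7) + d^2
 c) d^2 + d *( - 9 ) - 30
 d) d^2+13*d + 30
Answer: b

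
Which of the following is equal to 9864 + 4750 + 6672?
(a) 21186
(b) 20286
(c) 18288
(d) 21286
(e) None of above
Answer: d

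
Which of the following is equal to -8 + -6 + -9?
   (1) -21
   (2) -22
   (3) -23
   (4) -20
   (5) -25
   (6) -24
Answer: 3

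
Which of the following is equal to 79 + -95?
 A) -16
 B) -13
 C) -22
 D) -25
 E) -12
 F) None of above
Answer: A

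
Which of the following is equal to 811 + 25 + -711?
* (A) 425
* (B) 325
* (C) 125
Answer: C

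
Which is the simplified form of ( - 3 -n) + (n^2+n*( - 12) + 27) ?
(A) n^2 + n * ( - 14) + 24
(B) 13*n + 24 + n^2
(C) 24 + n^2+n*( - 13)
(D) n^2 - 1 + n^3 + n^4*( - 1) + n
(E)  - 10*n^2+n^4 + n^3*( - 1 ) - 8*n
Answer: C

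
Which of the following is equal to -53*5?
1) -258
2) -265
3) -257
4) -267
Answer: 2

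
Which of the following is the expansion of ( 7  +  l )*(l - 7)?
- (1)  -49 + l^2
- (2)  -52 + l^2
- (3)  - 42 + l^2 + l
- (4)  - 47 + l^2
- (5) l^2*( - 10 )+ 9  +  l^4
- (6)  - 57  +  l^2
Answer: 1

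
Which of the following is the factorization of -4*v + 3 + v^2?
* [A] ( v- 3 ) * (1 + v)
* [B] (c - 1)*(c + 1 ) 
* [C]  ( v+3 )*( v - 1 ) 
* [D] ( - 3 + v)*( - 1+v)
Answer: D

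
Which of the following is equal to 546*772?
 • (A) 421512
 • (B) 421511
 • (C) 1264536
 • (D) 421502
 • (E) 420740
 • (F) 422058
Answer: A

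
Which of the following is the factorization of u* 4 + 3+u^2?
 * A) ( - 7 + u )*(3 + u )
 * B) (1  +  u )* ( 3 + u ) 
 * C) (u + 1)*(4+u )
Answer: B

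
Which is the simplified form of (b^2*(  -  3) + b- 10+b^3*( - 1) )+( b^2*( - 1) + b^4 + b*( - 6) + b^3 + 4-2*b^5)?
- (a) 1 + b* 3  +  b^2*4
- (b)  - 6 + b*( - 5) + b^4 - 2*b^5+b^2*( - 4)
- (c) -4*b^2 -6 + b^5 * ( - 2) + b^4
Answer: b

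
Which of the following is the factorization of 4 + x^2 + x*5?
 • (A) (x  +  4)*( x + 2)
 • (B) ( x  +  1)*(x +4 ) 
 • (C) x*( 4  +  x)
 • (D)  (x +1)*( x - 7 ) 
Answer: B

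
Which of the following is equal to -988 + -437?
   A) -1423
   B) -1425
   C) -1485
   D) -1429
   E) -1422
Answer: B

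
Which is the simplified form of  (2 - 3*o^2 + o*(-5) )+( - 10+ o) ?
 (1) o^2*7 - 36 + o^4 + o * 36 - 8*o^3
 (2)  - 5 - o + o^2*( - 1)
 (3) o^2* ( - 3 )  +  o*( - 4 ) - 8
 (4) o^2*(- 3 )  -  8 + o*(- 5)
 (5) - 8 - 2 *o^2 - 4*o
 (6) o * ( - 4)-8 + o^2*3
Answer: 3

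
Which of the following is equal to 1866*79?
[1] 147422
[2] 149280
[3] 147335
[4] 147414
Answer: 4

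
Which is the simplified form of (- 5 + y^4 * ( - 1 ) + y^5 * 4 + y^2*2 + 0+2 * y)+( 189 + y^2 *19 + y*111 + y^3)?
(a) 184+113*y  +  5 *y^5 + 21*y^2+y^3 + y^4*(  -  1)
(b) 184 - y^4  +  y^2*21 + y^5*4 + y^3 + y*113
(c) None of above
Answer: b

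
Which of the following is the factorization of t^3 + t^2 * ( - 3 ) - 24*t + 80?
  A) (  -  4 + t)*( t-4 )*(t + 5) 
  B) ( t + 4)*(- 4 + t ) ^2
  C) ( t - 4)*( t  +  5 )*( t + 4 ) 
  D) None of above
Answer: A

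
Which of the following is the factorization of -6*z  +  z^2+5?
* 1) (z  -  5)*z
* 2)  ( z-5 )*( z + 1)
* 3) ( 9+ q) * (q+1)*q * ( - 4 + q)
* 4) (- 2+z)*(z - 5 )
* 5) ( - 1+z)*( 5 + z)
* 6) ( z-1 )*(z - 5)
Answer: 6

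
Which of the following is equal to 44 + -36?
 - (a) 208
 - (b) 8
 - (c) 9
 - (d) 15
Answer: b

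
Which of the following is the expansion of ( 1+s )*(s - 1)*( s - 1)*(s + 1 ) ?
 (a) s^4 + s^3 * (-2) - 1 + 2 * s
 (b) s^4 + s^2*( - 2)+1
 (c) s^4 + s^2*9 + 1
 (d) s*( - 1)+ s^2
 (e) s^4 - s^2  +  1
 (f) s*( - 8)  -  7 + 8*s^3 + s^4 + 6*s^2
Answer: b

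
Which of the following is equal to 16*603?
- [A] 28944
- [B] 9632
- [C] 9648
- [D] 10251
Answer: C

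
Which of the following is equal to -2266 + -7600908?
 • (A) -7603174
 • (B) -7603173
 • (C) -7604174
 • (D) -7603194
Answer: A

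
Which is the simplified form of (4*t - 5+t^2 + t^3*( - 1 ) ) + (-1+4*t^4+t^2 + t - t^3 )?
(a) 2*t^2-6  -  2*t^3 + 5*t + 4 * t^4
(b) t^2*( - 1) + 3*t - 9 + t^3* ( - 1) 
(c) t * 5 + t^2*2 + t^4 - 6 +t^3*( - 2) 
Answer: a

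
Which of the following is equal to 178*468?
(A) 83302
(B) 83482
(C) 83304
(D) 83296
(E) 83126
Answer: C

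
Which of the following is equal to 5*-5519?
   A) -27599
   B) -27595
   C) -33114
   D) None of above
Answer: B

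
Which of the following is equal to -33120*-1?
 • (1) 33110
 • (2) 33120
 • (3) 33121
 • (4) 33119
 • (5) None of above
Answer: 2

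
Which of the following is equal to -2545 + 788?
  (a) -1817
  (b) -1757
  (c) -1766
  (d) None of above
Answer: b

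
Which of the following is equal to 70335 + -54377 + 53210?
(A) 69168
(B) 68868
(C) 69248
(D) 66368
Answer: A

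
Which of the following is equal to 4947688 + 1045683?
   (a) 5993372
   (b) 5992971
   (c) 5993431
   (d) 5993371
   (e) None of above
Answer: d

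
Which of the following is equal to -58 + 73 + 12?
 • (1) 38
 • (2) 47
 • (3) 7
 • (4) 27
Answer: 4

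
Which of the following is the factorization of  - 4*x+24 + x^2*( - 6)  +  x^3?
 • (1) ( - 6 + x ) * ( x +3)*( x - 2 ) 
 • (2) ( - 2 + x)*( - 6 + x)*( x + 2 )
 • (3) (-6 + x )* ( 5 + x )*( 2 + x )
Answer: 2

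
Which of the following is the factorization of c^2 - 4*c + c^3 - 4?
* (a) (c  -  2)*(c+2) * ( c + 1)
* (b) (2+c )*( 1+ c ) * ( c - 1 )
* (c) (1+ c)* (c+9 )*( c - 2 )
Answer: a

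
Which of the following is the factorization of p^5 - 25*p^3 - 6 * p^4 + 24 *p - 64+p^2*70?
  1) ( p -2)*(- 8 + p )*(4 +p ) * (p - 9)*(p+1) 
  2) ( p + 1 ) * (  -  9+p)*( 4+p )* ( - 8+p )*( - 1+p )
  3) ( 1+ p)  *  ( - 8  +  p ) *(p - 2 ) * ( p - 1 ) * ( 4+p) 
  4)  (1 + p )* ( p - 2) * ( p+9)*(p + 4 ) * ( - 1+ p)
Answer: 3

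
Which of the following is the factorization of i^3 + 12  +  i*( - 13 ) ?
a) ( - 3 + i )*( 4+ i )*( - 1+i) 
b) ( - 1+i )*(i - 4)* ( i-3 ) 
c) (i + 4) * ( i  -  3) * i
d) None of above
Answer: a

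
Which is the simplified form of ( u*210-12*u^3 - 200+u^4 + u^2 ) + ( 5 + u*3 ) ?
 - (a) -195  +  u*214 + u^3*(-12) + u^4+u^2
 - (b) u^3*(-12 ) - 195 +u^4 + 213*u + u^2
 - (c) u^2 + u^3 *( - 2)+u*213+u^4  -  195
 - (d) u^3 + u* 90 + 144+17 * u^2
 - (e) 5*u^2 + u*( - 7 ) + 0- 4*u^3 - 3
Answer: b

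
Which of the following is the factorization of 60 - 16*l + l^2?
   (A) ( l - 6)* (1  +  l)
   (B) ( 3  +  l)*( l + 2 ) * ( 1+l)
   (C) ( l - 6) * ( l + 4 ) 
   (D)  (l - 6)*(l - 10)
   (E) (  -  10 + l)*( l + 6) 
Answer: D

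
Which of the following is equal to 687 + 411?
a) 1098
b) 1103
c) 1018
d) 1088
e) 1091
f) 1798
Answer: a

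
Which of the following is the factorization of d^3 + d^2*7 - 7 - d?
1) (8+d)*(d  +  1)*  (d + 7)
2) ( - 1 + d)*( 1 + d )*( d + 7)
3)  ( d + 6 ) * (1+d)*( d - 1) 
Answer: 2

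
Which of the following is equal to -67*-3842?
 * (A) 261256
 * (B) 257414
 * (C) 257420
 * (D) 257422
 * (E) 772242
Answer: B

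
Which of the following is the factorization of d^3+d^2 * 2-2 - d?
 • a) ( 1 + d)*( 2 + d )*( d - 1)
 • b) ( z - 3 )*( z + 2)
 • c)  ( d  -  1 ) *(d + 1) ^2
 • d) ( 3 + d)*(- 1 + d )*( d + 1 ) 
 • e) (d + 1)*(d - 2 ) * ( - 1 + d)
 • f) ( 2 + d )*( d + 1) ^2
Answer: a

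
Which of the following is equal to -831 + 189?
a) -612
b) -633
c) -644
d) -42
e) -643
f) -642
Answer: f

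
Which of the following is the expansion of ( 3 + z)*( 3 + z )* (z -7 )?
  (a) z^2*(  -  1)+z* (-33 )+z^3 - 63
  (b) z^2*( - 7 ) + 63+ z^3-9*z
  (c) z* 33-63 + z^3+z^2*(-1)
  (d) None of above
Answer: a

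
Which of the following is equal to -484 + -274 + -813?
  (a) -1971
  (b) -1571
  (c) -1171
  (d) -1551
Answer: b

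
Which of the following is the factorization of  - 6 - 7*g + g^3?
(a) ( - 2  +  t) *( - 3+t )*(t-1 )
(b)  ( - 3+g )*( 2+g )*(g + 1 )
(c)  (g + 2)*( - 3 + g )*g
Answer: b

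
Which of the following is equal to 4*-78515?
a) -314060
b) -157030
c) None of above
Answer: a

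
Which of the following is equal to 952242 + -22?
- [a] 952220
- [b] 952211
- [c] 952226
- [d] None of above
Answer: a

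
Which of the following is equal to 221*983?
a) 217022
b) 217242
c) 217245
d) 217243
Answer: d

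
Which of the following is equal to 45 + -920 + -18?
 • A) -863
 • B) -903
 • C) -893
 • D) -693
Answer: C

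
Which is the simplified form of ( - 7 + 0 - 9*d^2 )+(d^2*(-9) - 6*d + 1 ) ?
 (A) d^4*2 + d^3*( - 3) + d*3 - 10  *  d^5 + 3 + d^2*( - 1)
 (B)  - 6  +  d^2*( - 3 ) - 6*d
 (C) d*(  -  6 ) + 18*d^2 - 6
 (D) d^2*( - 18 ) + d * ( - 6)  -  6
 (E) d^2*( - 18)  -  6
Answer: D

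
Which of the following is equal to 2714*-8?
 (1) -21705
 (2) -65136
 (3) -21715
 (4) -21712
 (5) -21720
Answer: 4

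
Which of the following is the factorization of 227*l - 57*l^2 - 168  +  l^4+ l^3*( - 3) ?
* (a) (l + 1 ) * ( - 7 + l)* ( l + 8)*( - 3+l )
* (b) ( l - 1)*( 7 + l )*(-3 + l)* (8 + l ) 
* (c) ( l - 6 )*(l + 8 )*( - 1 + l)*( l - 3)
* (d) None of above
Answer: d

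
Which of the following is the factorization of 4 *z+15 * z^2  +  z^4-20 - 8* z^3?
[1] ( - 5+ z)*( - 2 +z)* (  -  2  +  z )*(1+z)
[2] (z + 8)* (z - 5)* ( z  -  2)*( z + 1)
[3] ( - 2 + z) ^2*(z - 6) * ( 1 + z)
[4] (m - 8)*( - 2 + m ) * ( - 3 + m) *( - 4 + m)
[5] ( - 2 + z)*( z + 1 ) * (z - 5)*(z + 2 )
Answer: 1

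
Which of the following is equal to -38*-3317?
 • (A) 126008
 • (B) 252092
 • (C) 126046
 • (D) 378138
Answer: C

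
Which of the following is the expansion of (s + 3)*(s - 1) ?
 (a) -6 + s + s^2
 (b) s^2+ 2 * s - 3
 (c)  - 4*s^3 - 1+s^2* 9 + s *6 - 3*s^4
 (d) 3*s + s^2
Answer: b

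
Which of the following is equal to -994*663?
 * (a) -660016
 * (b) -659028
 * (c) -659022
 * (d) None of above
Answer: c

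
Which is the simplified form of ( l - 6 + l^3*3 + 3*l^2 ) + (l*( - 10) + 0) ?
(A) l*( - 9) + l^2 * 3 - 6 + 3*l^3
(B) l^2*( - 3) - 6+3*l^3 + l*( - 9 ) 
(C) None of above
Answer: A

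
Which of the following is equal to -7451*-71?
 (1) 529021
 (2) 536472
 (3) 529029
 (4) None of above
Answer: 1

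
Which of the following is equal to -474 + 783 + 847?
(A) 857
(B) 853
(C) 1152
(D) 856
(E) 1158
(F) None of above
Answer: F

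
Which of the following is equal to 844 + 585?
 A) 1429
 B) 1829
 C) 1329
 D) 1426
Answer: A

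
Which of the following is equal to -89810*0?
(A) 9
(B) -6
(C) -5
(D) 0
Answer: D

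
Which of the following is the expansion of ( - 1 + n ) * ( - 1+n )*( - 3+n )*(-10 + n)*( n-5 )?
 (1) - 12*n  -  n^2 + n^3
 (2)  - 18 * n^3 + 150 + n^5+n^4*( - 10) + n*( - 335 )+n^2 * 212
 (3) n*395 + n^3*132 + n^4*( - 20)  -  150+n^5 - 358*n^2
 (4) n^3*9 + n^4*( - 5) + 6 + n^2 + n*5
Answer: 3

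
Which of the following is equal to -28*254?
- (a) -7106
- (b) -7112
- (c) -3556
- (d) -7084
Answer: b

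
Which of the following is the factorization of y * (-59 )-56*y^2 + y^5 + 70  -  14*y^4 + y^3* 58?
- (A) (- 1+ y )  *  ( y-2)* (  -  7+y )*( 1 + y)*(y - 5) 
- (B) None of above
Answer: A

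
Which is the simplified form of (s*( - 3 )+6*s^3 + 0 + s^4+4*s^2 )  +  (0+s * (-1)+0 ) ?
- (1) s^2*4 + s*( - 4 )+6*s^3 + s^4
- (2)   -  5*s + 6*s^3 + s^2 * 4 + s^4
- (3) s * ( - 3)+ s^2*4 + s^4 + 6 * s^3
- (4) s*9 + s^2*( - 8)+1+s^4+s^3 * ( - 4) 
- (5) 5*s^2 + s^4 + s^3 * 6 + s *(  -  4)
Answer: 1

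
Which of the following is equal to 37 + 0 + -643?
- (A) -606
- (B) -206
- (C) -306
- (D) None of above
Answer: A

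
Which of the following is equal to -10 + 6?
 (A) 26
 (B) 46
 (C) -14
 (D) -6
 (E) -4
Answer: E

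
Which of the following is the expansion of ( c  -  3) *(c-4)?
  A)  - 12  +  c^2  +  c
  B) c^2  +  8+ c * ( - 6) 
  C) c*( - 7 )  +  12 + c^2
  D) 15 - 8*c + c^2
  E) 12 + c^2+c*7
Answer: C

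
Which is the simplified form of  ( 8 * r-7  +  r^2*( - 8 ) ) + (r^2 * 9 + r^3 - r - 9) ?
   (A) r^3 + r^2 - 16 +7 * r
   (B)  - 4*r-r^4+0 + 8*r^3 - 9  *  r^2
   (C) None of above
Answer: A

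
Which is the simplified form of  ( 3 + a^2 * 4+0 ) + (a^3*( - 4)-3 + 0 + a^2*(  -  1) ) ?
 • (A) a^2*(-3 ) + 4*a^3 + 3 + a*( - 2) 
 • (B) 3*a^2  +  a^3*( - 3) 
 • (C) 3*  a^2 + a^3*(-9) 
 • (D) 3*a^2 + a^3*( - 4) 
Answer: D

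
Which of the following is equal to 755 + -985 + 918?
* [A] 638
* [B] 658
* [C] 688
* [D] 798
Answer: C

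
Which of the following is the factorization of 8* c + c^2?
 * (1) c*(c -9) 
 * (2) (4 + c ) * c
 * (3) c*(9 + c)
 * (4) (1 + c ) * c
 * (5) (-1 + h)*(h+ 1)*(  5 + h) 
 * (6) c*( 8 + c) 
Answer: 6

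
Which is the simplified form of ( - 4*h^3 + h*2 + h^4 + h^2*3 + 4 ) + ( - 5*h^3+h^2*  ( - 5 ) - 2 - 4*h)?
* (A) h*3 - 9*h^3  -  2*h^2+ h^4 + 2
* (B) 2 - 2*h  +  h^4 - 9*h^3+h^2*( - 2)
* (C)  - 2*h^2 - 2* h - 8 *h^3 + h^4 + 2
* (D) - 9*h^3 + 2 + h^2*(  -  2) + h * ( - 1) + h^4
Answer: B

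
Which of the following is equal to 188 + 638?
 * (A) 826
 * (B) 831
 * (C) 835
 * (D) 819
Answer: A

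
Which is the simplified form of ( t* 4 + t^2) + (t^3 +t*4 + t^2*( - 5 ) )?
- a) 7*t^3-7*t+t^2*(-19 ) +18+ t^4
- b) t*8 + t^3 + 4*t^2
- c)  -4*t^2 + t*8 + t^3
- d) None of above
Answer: c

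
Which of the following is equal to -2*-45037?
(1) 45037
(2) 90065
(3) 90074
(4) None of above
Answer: 3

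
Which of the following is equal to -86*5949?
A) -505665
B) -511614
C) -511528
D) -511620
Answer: B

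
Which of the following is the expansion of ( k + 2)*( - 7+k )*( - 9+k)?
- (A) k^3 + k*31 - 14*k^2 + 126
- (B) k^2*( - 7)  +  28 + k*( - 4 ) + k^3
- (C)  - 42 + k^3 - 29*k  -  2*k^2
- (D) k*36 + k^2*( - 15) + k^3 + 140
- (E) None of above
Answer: A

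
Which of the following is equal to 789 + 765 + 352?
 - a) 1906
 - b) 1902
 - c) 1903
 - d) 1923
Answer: a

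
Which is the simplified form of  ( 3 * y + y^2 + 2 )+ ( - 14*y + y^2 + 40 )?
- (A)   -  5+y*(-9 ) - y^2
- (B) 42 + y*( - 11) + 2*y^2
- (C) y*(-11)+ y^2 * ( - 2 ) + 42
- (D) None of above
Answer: B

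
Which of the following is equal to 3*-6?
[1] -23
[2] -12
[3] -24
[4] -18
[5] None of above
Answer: 4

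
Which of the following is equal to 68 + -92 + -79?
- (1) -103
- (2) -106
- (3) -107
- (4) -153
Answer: 1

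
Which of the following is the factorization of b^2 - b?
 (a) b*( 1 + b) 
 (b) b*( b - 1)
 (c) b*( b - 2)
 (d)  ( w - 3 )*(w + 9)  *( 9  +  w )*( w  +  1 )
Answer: b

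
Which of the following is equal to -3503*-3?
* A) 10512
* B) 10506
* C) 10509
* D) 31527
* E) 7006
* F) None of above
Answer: C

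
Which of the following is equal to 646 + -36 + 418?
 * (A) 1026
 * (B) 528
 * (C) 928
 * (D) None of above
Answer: D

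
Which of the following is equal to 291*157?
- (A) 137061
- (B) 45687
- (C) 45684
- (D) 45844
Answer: B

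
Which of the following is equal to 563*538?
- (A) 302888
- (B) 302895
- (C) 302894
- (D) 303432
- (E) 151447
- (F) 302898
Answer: C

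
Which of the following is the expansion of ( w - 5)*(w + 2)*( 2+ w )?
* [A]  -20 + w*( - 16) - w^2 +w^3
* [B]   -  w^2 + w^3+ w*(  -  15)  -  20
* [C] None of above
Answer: A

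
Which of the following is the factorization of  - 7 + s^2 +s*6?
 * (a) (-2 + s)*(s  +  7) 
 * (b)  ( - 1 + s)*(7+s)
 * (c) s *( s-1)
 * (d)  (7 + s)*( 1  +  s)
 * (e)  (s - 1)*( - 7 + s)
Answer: b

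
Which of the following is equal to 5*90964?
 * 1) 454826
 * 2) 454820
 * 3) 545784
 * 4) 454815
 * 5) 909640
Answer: 2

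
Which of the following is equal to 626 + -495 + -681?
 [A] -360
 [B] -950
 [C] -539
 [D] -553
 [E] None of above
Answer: E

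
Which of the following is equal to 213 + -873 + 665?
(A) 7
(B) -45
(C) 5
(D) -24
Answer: C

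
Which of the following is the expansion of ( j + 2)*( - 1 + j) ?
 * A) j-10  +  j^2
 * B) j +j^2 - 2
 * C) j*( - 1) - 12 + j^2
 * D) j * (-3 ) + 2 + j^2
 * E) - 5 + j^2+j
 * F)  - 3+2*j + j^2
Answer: B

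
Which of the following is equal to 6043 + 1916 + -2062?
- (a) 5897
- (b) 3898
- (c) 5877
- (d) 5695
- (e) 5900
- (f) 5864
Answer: a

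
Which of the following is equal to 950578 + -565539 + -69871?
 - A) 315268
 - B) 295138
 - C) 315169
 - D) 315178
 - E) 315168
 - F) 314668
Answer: E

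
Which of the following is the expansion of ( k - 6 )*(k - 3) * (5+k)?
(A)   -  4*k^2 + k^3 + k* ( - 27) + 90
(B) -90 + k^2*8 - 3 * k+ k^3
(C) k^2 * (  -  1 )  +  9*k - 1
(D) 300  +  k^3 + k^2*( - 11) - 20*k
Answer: A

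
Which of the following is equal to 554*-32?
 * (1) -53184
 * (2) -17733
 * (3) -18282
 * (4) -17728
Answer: 4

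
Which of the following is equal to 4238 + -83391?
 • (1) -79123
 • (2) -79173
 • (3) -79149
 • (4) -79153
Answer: 4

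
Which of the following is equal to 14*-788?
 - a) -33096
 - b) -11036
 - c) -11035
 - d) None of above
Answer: d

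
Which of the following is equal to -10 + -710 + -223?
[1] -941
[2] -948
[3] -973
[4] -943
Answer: 4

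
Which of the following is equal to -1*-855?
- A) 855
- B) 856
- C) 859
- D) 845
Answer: A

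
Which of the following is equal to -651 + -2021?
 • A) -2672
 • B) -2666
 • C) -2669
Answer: A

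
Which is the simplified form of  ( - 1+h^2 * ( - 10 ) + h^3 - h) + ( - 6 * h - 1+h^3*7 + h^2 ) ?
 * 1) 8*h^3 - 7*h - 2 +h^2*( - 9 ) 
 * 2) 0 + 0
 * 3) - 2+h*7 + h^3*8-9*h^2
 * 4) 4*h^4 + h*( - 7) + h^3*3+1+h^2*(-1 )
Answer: 1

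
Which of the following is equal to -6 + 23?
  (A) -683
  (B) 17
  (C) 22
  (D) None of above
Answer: B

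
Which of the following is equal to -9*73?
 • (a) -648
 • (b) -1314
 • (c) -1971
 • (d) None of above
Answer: d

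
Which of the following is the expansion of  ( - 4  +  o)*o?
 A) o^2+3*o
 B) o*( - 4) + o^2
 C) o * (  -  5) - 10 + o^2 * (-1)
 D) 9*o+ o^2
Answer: B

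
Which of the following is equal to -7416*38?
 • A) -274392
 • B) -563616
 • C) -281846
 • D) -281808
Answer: D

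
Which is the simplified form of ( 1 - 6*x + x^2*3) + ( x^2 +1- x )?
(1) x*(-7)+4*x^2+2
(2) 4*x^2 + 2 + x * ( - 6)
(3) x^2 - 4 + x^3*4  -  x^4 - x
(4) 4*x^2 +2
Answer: 1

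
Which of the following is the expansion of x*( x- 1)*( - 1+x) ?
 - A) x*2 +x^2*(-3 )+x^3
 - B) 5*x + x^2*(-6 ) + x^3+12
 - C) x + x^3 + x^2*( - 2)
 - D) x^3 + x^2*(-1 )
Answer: C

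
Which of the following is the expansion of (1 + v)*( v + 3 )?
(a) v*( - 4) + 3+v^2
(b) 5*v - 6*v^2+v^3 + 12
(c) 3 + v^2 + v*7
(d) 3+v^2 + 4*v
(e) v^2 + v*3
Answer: d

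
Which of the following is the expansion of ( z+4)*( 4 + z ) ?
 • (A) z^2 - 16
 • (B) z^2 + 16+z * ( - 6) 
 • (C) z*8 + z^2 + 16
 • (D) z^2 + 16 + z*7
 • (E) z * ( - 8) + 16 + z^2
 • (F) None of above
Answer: C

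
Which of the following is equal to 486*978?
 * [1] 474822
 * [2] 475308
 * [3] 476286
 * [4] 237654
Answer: 2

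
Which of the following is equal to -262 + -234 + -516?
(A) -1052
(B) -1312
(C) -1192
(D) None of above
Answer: D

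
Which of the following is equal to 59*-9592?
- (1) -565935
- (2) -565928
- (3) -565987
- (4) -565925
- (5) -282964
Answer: 2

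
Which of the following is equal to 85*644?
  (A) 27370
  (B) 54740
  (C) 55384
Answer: B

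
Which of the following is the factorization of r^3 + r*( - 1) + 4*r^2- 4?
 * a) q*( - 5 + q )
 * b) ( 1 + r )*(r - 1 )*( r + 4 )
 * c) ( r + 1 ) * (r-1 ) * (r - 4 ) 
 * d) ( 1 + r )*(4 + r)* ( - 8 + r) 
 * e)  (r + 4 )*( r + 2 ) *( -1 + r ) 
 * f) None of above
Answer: b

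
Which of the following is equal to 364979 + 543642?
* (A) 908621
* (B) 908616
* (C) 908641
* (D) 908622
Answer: A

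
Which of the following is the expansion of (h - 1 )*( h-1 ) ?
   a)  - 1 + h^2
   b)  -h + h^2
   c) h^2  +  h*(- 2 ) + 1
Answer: c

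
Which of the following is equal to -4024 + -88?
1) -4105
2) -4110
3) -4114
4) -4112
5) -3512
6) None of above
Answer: 4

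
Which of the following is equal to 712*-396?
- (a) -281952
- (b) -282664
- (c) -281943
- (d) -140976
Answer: a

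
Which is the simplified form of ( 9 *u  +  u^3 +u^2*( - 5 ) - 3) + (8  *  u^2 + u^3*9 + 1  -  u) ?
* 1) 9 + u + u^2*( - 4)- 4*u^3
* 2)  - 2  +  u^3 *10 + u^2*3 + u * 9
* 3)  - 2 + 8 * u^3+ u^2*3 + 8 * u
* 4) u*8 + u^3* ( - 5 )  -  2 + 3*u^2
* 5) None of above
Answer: 5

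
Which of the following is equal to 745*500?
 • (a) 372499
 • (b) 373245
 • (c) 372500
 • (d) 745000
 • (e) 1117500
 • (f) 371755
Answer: c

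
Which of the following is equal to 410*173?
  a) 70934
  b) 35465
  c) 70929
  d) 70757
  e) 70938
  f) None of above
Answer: f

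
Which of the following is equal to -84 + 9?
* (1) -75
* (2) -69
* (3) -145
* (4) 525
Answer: 1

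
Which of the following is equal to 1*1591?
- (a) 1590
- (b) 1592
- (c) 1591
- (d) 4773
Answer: c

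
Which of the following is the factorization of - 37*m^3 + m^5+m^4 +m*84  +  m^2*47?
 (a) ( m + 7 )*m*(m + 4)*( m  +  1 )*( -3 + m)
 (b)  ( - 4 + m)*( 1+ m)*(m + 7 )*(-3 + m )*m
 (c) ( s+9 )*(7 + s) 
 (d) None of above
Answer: b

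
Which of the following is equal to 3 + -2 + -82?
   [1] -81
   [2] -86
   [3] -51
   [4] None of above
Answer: 1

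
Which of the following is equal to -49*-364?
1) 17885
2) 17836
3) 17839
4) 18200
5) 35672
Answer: 2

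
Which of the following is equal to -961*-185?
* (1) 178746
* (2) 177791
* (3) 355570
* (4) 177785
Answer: 4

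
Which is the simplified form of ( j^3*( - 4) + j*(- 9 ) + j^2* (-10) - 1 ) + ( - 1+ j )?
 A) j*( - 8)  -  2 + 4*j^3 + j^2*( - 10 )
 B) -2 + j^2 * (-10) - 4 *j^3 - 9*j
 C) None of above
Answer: C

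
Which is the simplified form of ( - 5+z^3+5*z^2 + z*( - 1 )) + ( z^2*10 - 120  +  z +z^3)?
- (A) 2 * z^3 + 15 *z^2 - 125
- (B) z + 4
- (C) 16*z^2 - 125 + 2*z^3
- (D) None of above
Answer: A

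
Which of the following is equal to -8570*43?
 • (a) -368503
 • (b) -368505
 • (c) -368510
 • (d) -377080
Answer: c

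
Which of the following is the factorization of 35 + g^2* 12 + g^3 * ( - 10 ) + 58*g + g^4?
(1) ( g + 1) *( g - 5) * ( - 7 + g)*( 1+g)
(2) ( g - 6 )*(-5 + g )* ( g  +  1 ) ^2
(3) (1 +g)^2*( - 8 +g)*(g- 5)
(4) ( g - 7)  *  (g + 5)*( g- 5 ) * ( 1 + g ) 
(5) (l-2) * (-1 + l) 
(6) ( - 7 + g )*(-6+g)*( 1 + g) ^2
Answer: 1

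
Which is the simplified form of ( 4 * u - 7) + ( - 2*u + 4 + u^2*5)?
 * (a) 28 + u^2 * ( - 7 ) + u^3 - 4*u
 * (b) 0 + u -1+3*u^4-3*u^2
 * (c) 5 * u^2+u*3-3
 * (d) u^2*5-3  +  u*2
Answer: d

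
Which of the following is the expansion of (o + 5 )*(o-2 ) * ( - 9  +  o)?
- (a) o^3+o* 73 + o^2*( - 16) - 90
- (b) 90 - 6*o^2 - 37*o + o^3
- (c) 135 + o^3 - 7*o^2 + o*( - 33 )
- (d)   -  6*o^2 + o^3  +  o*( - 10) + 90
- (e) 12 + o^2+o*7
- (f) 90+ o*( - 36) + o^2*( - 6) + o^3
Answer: b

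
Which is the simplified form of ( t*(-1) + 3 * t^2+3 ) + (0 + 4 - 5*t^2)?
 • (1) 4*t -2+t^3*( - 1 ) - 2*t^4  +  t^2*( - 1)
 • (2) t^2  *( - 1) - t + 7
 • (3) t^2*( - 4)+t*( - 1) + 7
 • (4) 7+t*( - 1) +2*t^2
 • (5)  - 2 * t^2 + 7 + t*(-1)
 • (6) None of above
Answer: 5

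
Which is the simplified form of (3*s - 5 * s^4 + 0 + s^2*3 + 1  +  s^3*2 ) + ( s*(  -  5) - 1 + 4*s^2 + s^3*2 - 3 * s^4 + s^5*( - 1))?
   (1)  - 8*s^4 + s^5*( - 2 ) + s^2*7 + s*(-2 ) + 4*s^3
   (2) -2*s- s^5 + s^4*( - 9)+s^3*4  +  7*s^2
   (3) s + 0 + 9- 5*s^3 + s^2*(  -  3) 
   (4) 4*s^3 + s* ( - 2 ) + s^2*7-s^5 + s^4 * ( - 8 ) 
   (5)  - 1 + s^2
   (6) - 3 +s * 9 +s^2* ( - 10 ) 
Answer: 4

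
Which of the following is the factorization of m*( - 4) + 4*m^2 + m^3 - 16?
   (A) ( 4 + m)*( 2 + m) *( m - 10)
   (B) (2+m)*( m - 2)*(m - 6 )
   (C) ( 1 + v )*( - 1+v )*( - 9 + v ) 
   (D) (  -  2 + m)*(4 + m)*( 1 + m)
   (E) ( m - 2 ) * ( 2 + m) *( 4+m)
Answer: E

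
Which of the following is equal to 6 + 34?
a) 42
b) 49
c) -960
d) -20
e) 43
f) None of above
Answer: f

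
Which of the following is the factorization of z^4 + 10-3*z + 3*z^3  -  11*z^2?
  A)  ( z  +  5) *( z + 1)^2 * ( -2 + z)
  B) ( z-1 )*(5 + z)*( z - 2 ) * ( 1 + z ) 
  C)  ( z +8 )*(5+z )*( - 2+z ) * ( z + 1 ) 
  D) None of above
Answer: B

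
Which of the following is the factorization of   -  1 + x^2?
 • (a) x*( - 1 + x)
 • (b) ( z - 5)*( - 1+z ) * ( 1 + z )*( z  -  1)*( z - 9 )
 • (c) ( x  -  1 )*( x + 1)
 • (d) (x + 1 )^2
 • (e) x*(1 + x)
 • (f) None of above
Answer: c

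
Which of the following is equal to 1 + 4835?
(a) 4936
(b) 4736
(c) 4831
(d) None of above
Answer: d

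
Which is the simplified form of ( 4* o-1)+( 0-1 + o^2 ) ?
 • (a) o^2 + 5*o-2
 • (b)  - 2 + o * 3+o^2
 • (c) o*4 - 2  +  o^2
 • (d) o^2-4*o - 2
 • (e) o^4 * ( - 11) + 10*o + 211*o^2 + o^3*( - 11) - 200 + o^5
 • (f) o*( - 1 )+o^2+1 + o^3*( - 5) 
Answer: c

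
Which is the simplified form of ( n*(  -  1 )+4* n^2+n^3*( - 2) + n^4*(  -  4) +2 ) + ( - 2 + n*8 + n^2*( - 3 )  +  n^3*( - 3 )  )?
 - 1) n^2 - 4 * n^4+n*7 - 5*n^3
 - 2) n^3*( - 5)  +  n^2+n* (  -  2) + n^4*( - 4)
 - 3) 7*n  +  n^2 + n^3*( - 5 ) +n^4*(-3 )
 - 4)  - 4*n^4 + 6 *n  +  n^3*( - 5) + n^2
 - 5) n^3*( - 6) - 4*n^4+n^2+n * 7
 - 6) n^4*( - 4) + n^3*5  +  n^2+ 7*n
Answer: 1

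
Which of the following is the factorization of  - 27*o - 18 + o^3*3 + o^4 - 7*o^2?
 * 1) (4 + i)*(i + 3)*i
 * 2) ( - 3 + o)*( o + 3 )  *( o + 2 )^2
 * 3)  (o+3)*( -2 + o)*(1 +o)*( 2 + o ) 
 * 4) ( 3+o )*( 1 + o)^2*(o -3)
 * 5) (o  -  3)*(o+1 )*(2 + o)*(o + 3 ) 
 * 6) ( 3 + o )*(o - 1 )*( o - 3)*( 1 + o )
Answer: 5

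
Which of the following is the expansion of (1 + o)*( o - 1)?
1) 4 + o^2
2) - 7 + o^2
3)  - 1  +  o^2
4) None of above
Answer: 3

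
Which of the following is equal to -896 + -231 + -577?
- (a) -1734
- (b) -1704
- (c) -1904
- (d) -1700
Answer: b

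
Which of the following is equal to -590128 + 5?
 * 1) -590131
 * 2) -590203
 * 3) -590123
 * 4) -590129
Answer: 3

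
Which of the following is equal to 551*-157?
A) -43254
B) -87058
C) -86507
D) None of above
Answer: C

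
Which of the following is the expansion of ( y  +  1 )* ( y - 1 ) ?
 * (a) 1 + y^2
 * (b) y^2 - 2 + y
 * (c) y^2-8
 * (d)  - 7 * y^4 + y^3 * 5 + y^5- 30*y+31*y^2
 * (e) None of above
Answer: e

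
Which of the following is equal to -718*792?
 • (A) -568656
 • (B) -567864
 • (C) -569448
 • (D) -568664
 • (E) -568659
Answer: A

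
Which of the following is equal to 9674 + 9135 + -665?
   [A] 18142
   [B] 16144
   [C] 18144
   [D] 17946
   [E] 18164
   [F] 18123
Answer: C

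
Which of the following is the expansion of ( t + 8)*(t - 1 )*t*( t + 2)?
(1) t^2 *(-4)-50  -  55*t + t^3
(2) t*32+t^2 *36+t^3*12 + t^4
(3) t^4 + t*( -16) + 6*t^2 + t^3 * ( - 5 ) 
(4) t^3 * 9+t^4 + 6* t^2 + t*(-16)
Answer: 4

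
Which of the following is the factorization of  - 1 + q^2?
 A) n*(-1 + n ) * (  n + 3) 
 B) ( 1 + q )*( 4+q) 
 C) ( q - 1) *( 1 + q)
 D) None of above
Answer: C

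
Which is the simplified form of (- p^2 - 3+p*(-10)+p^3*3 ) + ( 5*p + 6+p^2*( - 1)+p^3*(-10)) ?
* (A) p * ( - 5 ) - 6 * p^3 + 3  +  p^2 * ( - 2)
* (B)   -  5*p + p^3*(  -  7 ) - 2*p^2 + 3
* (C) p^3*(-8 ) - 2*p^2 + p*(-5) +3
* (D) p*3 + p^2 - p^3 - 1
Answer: B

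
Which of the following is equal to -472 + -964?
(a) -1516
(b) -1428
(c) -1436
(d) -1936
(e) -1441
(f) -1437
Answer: c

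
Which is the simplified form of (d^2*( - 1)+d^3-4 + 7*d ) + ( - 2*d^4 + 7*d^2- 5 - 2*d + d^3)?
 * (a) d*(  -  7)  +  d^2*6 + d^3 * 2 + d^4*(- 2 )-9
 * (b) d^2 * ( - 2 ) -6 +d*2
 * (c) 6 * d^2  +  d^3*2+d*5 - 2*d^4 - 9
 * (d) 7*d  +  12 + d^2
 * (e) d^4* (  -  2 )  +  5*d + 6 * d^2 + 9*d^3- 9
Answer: c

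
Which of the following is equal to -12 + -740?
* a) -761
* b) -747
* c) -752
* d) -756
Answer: c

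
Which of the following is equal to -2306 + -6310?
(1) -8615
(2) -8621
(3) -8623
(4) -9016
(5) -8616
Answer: 5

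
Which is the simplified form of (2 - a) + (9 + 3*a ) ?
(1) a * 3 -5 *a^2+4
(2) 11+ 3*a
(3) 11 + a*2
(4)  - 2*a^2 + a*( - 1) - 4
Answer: 3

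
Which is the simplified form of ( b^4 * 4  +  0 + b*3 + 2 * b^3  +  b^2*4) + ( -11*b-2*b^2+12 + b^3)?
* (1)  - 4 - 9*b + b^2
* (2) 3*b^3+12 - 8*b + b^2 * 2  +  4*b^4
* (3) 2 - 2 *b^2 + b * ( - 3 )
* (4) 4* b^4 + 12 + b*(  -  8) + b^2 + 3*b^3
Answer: 2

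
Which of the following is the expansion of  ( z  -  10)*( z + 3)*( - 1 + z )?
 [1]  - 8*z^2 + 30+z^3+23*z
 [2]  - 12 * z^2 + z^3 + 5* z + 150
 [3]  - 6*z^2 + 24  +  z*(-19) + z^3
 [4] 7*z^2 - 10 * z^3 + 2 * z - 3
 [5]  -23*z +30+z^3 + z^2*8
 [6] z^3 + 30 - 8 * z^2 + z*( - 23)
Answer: 6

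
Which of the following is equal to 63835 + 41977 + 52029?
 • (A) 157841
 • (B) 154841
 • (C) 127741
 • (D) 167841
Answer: A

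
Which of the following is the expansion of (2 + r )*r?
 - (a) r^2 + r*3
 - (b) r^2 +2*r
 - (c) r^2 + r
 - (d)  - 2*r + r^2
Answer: b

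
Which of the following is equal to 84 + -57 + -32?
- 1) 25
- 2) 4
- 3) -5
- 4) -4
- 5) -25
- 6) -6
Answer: 3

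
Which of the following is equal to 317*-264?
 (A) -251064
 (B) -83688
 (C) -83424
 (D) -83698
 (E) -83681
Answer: B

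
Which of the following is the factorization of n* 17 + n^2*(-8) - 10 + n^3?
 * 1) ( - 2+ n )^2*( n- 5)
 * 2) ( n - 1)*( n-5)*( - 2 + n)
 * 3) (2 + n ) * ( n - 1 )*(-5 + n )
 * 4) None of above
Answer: 2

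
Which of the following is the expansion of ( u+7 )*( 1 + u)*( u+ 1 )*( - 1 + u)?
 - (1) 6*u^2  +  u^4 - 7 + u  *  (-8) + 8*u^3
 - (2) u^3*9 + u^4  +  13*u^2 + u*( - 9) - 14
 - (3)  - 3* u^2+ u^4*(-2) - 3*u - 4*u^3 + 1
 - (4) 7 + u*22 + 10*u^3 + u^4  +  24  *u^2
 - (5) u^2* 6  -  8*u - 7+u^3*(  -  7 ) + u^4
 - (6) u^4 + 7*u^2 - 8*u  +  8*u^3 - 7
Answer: 1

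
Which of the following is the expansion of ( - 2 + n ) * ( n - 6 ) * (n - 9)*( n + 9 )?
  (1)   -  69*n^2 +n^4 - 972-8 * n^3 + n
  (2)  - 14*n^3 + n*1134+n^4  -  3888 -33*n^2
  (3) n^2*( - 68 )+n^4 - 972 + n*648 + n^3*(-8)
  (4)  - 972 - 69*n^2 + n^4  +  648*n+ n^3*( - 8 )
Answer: 4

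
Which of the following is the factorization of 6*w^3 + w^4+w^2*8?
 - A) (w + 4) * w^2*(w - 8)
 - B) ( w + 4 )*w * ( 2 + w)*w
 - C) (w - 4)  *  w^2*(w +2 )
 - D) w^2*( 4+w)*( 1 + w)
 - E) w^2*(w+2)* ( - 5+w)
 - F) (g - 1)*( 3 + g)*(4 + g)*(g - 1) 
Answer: B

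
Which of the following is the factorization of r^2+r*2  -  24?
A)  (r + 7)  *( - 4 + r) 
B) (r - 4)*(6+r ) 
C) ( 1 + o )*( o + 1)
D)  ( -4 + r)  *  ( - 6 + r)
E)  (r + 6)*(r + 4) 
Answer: B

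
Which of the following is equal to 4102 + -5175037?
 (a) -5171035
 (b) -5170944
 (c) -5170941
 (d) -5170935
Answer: d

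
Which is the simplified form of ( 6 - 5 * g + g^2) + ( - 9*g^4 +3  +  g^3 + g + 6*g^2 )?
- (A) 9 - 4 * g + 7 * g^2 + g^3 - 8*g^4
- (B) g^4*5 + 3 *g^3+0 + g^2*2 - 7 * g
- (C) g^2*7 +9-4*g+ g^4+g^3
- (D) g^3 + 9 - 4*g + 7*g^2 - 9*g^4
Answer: D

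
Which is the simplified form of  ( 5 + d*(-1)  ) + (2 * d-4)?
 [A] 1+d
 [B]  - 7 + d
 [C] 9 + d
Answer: A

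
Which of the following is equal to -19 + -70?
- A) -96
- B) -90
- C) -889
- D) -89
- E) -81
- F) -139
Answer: D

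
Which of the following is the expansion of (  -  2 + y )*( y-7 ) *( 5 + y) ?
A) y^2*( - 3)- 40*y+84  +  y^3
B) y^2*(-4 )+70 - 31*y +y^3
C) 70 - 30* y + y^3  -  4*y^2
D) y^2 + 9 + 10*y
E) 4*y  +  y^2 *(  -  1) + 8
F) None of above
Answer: B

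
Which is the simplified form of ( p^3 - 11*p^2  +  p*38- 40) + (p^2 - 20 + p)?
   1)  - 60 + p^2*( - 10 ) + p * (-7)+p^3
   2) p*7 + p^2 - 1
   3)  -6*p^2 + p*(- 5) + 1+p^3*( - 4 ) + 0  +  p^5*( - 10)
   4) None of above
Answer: 4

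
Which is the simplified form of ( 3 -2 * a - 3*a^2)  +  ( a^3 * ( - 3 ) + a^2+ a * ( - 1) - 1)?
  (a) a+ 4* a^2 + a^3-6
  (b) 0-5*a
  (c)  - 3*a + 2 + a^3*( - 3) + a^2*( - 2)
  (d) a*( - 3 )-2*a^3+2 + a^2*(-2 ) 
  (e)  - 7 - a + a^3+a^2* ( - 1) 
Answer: c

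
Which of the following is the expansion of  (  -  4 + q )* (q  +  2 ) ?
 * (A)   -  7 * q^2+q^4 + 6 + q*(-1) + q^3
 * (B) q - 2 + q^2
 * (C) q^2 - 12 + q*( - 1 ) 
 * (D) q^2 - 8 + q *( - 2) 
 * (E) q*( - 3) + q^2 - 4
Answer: D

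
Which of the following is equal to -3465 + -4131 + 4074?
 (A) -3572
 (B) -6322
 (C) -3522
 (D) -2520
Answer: C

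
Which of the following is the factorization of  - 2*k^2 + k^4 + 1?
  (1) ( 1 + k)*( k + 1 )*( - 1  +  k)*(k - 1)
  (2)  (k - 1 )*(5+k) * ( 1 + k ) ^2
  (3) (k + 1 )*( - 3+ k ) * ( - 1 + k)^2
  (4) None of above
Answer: 1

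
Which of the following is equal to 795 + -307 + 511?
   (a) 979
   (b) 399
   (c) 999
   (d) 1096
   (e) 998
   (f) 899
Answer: c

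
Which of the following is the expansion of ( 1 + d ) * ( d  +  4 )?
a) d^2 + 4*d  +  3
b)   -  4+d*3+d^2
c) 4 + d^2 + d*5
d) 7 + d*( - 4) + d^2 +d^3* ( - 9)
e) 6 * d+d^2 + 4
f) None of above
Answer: c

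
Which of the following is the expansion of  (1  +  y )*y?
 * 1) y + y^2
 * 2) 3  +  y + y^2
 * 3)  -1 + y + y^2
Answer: 1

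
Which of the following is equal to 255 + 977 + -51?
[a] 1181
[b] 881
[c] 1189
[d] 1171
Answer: a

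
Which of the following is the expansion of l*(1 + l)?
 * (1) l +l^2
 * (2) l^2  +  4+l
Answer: 1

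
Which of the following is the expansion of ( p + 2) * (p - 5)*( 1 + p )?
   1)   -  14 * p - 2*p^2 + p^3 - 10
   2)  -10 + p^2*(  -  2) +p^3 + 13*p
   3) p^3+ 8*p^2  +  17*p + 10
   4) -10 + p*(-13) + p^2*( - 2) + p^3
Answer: 4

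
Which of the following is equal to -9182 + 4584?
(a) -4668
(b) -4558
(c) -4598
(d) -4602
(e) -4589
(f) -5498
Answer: c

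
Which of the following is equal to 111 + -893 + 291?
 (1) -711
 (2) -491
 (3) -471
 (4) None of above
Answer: 2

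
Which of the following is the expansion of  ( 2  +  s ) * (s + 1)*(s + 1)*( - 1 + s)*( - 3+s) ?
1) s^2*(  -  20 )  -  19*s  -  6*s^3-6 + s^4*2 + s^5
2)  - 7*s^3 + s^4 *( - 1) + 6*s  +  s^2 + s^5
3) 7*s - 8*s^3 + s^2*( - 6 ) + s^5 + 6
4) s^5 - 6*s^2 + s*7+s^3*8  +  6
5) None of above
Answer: 3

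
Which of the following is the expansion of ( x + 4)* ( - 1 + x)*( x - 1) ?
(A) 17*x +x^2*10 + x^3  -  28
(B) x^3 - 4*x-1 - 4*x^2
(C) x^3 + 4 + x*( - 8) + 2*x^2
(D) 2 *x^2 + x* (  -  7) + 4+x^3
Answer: D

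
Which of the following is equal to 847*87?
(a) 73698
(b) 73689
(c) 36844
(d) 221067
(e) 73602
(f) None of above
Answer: b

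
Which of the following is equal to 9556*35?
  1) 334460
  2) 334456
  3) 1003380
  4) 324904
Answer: 1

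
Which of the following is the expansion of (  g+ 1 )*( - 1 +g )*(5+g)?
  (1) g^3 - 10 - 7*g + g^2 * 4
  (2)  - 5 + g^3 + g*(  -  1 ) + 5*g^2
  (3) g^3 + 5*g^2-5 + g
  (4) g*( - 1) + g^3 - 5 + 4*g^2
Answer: 2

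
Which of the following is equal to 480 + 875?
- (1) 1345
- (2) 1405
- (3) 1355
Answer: 3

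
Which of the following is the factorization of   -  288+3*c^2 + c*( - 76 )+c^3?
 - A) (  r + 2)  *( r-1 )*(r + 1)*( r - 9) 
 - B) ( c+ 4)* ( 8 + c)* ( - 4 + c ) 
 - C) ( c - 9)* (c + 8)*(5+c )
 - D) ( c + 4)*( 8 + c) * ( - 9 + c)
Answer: D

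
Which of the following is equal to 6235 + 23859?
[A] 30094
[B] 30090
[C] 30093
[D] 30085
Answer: A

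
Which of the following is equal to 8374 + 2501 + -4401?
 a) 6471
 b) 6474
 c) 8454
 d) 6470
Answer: b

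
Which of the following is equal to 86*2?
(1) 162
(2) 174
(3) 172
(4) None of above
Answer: 3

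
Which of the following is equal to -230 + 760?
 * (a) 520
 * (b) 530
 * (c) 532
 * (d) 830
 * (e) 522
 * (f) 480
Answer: b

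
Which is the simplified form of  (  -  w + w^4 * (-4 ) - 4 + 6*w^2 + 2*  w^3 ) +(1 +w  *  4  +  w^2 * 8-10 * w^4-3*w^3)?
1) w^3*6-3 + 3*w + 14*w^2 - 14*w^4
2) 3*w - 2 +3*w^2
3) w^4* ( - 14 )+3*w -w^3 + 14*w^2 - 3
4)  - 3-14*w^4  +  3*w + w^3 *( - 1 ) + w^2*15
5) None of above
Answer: 3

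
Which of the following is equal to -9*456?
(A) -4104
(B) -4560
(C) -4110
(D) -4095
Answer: A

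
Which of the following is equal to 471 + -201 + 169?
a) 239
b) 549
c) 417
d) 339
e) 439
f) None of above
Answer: e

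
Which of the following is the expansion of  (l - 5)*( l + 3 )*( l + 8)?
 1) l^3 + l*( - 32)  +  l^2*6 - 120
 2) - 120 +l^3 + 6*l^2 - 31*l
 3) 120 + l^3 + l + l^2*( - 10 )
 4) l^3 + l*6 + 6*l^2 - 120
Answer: 2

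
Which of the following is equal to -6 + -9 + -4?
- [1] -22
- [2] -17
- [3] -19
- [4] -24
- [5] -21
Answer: 3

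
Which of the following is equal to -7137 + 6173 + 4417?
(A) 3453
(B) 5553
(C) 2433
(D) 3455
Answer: A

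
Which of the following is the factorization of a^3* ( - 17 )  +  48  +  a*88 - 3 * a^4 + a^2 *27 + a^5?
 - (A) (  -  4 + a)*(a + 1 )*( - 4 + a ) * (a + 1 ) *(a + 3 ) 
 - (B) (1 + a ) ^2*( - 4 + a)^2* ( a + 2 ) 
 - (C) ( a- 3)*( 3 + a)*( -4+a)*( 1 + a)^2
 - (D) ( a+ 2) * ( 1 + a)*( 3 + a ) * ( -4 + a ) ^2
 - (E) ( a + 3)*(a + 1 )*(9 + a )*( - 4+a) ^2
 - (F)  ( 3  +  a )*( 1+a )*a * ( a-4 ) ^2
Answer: A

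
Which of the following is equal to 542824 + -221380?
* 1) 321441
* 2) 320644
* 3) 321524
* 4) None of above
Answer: 4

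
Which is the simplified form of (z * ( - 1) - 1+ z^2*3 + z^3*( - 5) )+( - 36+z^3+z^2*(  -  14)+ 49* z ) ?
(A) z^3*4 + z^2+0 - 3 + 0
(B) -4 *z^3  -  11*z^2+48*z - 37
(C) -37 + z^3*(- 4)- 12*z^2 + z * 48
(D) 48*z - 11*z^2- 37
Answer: B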